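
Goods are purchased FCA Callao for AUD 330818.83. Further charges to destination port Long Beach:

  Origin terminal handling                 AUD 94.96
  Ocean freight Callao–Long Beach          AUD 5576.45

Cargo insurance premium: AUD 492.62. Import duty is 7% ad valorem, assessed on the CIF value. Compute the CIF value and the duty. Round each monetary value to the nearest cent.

CIF = FCA price + pre-shipment costs + freight + insurance
CIF = 330818.83 + 94.96 + 5576.45 + 492.62 = 336982.86
Import duty = 336982.86 × 7% = 23588.80

CIF value: AUD 336982.86; import duty: AUD 23588.80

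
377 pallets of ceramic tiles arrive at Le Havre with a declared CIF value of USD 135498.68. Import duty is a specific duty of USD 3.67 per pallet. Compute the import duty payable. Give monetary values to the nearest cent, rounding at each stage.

Import duty = 377 × 3.67 = 1383.59

Import duty: USD 1383.59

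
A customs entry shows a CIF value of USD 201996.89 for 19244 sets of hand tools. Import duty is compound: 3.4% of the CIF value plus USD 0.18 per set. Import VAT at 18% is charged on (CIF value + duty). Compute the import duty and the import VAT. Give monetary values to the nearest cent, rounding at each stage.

Ad valorem component: 201996.89 × 3.4% = 6867.89
Specific component: 19244 × 0.18 = 3463.92
Import duty = 6867.89 + 3463.92 = 10331.81
VAT base = CIF + duty = 201996.89 + 10331.81 = 212328.70
Import VAT = 212328.70 × 18% = 38219.17

Import duty: USD 10331.81; import VAT: USD 38219.17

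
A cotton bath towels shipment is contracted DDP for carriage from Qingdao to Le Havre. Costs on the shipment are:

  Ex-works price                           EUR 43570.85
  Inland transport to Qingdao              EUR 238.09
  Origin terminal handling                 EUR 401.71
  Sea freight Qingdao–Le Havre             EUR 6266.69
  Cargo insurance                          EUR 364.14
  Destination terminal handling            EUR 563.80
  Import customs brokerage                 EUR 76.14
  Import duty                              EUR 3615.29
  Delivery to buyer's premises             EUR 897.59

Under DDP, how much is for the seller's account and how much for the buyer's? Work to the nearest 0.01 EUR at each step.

Seller: EUR 55994.30; buyer: EUR 0.00

DDP: the seller bears all costs including import duty.
Seller's account: goods 43570.85 + inland to port 238.09 + origin terminal 401.71 + freight 6266.69 + insurance 364.14 + destination terminal 563.80 + brokerage 76.14 + duty 3615.29 + delivery 897.59 = 55994.30
Buyer's account: 0.00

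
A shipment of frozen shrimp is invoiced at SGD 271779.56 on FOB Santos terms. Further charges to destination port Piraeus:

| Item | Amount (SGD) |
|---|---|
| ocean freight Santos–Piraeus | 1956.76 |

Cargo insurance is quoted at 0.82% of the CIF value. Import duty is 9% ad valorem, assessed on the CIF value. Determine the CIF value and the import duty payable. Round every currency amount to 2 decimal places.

Let C be the CIF value. C = FOB price + freight + 0.82% × C
C − 0.82% × C = 271779.56 + 1956.76
0.9918 × C = 273736.32
C = 273736.32 / 0.9918 = 275999.52
Insurance premium = 0.82% × 275999.52 = 2263.20
Import duty = 275999.52 × 9% = 24839.96

CIF value: SGD 275999.52; import duty: SGD 24839.96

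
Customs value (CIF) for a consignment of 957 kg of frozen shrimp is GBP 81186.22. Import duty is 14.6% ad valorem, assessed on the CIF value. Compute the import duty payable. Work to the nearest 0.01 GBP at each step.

Import duty: GBP 11853.19

Import duty = 81186.22 × 14.6% = 11853.19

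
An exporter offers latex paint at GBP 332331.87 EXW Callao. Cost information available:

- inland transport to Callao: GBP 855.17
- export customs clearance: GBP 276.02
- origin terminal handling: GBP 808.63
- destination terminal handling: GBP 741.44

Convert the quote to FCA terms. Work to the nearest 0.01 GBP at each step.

Not relevant to the conversion: origin terminal, destination terminal — on the buyer under both terms; not part of either seller's price.
From EXW to FCA, the seller additionally bears: inland to port, export clearance.
FCA price = 332331.87 + 855.17 + 276.02 = 333463.06

FCA price: GBP 333463.06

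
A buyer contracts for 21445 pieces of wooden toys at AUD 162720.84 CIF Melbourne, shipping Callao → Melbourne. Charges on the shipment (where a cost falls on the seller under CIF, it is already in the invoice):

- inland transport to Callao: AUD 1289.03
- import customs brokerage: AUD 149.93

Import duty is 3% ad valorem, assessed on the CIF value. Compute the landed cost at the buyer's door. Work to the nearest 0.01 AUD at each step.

Total landed cost: AUD 167752.40

CIF: the seller pays costs through ocean freight and marine insurance to the destination port.
Already in the invoice (seller's account under CIF): inland to port — exclude.
The CIF price already equals the CIF value: 162720.84
Import duty = 162720.84 × 3% = 4881.63
Buyer bears: brokerage 149.93 + duty 4881.63 = 5031.56
Landed cost = invoice 162720.84 + 5031.56 = 167752.40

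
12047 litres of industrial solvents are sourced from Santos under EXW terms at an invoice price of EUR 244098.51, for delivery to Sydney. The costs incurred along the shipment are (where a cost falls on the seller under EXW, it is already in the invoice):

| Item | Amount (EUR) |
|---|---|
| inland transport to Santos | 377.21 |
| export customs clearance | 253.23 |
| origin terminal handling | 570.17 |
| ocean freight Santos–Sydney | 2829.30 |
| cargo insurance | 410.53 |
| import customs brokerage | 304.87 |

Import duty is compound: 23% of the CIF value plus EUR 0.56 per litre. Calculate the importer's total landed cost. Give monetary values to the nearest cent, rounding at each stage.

EXW: the seller makes goods available at their premises; the buyer bears all onward costs.
CIF value = EXW price + inland to port + export clearance + origin terminal + freight + insurance = 244098.51 + 377.21 + 253.23 + 570.17 + 2829.30 + 410.53 = 248538.95
Ad valorem component: 248538.95 × 23% = 57163.96
Specific component: 12047 × 0.56 = 6746.32
Import duty = 57163.96 + 6746.32 = 63910.28
Buyer bears: inland to port 377.21 + export clearance 253.23 + origin terminal 570.17 + freight 2829.30 + insurance 410.53 + brokerage 304.87 + duty 63910.28 = 68655.59
Landed cost = invoice 244098.51 + 68655.59 = 312754.10

Total landed cost: EUR 312754.10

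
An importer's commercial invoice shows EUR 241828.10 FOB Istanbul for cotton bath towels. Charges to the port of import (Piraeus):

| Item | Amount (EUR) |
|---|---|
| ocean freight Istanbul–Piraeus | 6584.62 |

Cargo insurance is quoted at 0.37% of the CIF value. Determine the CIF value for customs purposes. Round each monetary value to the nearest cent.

Let C be the CIF value. C = FOB price + freight + 0.37% × C
C − 0.37% × C = 241828.10 + 6584.62
0.9963 × C = 248412.72
C = 248412.72 / 0.9963 = 249335.26
Insurance premium = 0.37% × 249335.26 = 922.54

CIF value: EUR 249335.26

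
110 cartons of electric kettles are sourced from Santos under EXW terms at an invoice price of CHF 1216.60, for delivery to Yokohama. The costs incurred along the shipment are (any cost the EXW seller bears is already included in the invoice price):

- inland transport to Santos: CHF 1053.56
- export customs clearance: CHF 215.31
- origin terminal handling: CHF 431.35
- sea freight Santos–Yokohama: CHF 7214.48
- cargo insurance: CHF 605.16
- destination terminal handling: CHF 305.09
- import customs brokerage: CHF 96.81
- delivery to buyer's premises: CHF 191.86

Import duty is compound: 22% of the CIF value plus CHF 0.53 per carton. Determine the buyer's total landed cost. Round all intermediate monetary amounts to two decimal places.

EXW: the seller makes goods available at their premises; the buyer bears all onward costs.
CIF value = EXW price + inland to port + export clearance + origin terminal + freight + insurance = 1216.60 + 1053.56 + 215.31 + 431.35 + 7214.48 + 605.16 = 10736.46
Ad valorem component: 10736.46 × 22% = 2362.02
Specific component: 110 × 0.53 = 58.30
Import duty = 2362.02 + 58.30 = 2420.32
Buyer bears: inland to port 1053.56 + export clearance 215.31 + origin terminal 431.35 + freight 7214.48 + insurance 605.16 + destination terminal 305.09 + brokerage 96.81 + delivery 191.86 + duty 2420.32 = 12533.94
Landed cost = invoice 1216.60 + 12533.94 = 13750.54

Total landed cost: CHF 13750.54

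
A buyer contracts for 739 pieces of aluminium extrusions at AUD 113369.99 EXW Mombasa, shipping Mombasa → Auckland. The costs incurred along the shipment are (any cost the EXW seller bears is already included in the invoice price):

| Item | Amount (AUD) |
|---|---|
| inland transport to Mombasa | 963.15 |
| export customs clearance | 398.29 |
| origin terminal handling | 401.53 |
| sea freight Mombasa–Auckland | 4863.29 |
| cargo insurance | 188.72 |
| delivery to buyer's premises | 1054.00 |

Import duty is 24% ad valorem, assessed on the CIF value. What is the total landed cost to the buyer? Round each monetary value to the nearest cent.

EXW: the seller makes goods available at their premises; the buyer bears all onward costs.
CIF value = EXW price + inland to port + export clearance + origin terminal + freight + insurance = 113369.99 + 963.15 + 398.29 + 401.53 + 4863.29 + 188.72 = 120184.97
Import duty = 120184.97 × 24% = 28844.39
Buyer bears: inland to port 963.15 + export clearance 398.29 + origin terminal 401.53 + freight 4863.29 + insurance 188.72 + delivery 1054.00 + duty 28844.39 = 36713.37
Landed cost = invoice 113369.99 + 36713.37 = 150083.36

Total landed cost: AUD 150083.36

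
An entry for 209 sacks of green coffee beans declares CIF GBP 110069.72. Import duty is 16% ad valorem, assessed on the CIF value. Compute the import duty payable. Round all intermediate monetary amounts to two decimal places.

Import duty = 110069.72 × 16% = 17611.16

Import duty: GBP 17611.16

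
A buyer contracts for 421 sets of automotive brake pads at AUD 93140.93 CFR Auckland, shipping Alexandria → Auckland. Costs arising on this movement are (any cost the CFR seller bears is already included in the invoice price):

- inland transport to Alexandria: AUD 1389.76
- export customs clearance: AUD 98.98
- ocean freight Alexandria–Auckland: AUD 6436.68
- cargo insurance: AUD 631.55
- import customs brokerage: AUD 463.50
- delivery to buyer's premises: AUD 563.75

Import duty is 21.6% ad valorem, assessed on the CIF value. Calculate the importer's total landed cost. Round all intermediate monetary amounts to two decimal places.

Total landed cost: AUD 115054.59

CFR: the seller pays costs through ocean freight to the destination port, but not insurance.
Already in the invoice (seller's account under CFR): inland to port, export clearance, freight — exclude.
CIF value = CFR price + insurance = 93140.93 + 631.55 = 93772.48
Import duty = 93772.48 × 21.6% = 20254.86
Buyer bears: insurance 631.55 + brokerage 463.50 + delivery 563.75 + duty 20254.86 = 21913.66
Landed cost = invoice 93140.93 + 21913.66 = 115054.59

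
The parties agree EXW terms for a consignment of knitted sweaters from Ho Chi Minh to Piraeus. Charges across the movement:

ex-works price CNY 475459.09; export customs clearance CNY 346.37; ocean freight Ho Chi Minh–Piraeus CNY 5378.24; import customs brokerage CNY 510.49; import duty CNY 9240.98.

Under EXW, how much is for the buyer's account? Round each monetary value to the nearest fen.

Buyer's account: CNY 15476.08

EXW: the seller makes goods available at their premises; the buyer bears all onward costs.
Seller's account: goods 475459.09 = 475459.09
Buyer's account: export clearance 346.37 + freight 5378.24 + brokerage 510.49 + duty 9240.98 = 15476.08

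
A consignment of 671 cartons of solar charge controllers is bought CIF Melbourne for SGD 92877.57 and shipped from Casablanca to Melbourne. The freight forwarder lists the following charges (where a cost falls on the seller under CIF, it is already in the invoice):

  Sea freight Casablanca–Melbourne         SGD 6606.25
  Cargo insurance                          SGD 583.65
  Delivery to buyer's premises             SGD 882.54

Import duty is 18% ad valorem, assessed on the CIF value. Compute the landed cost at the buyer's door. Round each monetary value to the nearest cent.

Total landed cost: SGD 110478.07

CIF: the seller pays costs through ocean freight and marine insurance to the destination port.
Already in the invoice (seller's account under CIF): freight, insurance — exclude.
The CIF price already equals the CIF value: 92877.57
Import duty = 92877.57 × 18% = 16717.96
Buyer bears: delivery 882.54 + duty 16717.96 = 17600.50
Landed cost = invoice 92877.57 + 17600.50 = 110478.07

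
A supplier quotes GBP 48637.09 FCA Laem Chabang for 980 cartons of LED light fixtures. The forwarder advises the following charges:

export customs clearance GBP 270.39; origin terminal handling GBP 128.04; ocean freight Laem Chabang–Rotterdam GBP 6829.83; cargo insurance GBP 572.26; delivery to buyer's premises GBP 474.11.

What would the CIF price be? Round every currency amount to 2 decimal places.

Not relevant to the conversion: export clearance — on the seller under both FCA and CIF; already in the FCA price and stays in the CIF price. delivery — on the buyer under both terms; not part of either seller's price.
From FCA to CIF, the seller additionally bears: origin terminal, freight, insurance.
CIF price = 48637.09 + 128.04 + 6829.83 + 572.26 = 56167.22

CIF price: GBP 56167.22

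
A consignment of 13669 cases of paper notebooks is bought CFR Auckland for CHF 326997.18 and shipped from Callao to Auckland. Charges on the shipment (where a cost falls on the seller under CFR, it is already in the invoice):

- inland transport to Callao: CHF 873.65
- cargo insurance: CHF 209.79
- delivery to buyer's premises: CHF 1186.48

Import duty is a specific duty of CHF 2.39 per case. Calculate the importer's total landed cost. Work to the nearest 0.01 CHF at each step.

CFR: the seller pays costs through ocean freight to the destination port, but not insurance.
Already in the invoice (seller's account under CFR): inland to port — exclude.
CIF value = CFR price + insurance = 326997.18 + 209.79 = 327206.97
Import duty = 13669 × 2.39 = 32668.91
Buyer bears: insurance 209.79 + delivery 1186.48 + duty 32668.91 = 34065.18
Landed cost = invoice 326997.18 + 34065.18 = 361062.36

Total landed cost: CHF 361062.36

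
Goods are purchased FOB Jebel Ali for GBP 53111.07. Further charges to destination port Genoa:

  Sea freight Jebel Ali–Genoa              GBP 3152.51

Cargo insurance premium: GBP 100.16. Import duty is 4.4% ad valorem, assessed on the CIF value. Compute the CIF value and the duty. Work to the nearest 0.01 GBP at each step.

CIF value: GBP 56363.74; import duty: GBP 2480.00

CIF = FOB price + freight + insurance
CIF = 53111.07 + 3152.51 + 100.16 = 56363.74
Import duty = 56363.74 × 4.4% = 2480.00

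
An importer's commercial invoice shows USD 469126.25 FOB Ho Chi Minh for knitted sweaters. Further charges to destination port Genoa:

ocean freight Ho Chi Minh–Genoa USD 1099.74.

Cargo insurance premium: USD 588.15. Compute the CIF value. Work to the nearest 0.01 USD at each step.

CIF value: USD 470814.14

CIF = FOB price + freight + insurance
CIF = 469126.25 + 1099.74 + 588.15 = 470814.14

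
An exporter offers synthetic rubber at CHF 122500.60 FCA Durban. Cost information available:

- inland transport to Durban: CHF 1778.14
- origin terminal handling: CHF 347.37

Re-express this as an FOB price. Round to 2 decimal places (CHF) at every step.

Not relevant to the conversion: inland to port — on the seller under both FCA and FOB; already in the FCA price and stays in the FOB price.
From FCA to FOB, the seller additionally bears: origin terminal.
FOB price = 122500.60 + 347.37 = 122847.97

FOB price: CHF 122847.97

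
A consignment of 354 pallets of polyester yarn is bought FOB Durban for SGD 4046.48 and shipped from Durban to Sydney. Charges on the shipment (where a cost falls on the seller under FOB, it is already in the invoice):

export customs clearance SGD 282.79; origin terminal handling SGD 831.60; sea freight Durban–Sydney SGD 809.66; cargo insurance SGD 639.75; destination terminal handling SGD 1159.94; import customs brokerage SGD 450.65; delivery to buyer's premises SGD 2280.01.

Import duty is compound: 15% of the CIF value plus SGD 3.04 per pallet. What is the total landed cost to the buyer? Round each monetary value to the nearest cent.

FOB: the seller bears costs until goods are on board at the origin port; the buyer bears freight, insurance and all costs thereafter.
Already in the invoice (seller's account under FOB): export clearance, origin terminal — exclude.
CIF value = FOB price + freight + insurance = 4046.48 + 809.66 + 639.75 = 5495.89
Ad valorem component: 5495.89 × 15% = 824.38
Specific component: 354 × 3.04 = 1076.16
Import duty = 824.38 + 1076.16 = 1900.54
Buyer bears: freight 809.66 + insurance 639.75 + destination terminal 1159.94 + brokerage 450.65 + delivery 2280.01 + duty 1900.54 = 7240.55
Landed cost = invoice 4046.48 + 7240.55 = 11287.03

Total landed cost: SGD 11287.03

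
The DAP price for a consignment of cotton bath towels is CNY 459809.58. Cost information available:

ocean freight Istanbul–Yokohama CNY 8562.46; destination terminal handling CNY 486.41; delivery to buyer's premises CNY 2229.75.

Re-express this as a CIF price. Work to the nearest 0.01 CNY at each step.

CIF price: CNY 457093.42

Not relevant to the conversion: freight — on the seller under both DAP and CIF; already in the DAP price and stays in the CIF price.
From DAP to CIF, the seller no longer bears: destination terminal, delivery.
CIF price = 459809.58 − 486.41 − 2229.75 = 457093.42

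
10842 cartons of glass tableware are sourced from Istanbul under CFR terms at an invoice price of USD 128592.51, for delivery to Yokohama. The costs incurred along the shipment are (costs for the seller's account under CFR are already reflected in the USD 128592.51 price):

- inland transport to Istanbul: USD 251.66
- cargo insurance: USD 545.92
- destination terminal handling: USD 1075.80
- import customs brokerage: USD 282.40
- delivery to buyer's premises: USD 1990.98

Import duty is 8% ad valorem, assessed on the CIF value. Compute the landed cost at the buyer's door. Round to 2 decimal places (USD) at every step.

Total landed cost: USD 142818.68

CFR: the seller pays costs through ocean freight to the destination port, but not insurance.
Already in the invoice (seller's account under CFR): inland to port — exclude.
CIF value = CFR price + insurance = 128592.51 + 545.92 = 129138.43
Import duty = 129138.43 × 8% = 10331.07
Buyer bears: insurance 545.92 + destination terminal 1075.80 + brokerage 282.40 + delivery 1990.98 + duty 10331.07 = 14226.17
Landed cost = invoice 128592.51 + 14226.17 = 142818.68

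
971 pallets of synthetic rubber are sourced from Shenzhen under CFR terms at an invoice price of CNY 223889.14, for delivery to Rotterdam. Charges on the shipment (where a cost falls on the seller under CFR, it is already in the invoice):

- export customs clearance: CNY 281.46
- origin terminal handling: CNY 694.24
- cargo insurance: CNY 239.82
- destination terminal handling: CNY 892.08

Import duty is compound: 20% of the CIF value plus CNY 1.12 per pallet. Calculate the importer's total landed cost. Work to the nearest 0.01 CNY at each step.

CFR: the seller pays costs through ocean freight to the destination port, but not insurance.
Already in the invoice (seller's account under CFR): export clearance, origin terminal — exclude.
CIF value = CFR price + insurance = 223889.14 + 239.82 = 224128.96
Ad valorem component: 224128.96 × 20% = 44825.79
Specific component: 971 × 1.12 = 1087.52
Import duty = 44825.79 + 1087.52 = 45913.31
Buyer bears: insurance 239.82 + destination terminal 892.08 + duty 45913.31 = 47045.21
Landed cost = invoice 223889.14 + 47045.21 = 270934.35

Total landed cost: CNY 270934.35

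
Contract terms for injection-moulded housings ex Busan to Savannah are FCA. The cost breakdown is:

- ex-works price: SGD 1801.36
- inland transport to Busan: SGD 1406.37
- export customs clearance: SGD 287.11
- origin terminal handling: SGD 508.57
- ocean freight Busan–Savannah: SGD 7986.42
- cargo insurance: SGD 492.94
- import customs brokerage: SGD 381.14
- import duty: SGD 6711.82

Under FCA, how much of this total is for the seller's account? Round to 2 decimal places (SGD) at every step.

Seller's account: SGD 3494.84

FCA: the seller delivers export-cleared goods to the carrier; the buyer bears costs from that point.
Seller's account: goods 1801.36 + inland to port 1406.37 + export clearance 287.11 = 3494.84
Buyer's account: origin terminal 508.57 + freight 7986.42 + insurance 492.94 + brokerage 381.14 + duty 6711.82 = 16080.89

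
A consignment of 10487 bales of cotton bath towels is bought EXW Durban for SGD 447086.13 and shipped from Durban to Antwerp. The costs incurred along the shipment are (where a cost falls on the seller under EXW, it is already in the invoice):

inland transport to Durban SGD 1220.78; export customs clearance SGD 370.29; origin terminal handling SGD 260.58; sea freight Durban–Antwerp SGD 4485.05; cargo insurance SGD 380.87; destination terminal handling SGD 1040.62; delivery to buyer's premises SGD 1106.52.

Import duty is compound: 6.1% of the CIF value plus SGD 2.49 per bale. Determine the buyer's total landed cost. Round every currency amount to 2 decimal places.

EXW: the seller makes goods available at their premises; the buyer bears all onward costs.
CIF value = EXW price + inland to port + export clearance + origin terminal + freight + insurance = 447086.13 + 1220.78 + 370.29 + 260.58 + 4485.05 + 380.87 = 453803.70
Ad valorem component: 453803.70 × 6.1% = 27682.03
Specific component: 10487 × 2.49 = 26112.63
Import duty = 27682.03 + 26112.63 = 53794.66
Buyer bears: inland to port 1220.78 + export clearance 370.29 + origin terminal 260.58 + freight 4485.05 + insurance 380.87 + destination terminal 1040.62 + delivery 1106.52 + duty 53794.66 = 62659.37
Landed cost = invoice 447086.13 + 62659.37 = 509745.50

Total landed cost: SGD 509745.50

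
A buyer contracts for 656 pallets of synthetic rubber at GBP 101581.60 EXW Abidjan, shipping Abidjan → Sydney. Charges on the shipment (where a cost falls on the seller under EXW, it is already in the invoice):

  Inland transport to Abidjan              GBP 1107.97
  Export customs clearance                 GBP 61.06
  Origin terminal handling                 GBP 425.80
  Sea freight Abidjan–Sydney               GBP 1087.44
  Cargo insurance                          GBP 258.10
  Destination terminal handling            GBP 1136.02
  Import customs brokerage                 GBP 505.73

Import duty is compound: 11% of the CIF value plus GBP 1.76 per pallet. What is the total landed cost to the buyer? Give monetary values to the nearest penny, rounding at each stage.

Total landed cost: GBP 118815.70

EXW: the seller makes goods available at their premises; the buyer bears all onward costs.
CIF value = EXW price + inland to port + export clearance + origin terminal + freight + insurance = 101581.60 + 1107.97 + 61.06 + 425.80 + 1087.44 + 258.10 = 104521.97
Ad valorem component: 104521.97 × 11% = 11497.42
Specific component: 656 × 1.76 = 1154.56
Import duty = 11497.42 + 1154.56 = 12651.98
Buyer bears: inland to port 1107.97 + export clearance 61.06 + origin terminal 425.80 + freight 1087.44 + insurance 258.10 + destination terminal 1136.02 + brokerage 505.73 + duty 12651.98 = 17234.10
Landed cost = invoice 101581.60 + 17234.10 = 118815.70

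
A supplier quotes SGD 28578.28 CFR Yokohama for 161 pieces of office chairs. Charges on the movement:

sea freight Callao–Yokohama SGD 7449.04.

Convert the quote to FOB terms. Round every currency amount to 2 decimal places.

FOB price: SGD 21129.24

From CFR to FOB, the seller no longer bears: freight.
FOB price = 28578.28 − 7449.04 = 21129.24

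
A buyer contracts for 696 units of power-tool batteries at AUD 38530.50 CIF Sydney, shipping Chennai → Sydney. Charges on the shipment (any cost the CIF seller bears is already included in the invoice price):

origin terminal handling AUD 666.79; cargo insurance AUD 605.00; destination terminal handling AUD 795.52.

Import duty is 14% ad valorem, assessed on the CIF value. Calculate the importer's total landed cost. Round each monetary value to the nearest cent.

Total landed cost: AUD 44720.29

CIF: the seller pays costs through ocean freight and marine insurance to the destination port.
Already in the invoice (seller's account under CIF): origin terminal, insurance — exclude.
The CIF price already equals the CIF value: 38530.50
Import duty = 38530.50 × 14% = 5394.27
Buyer bears: destination terminal 795.52 + duty 5394.27 = 6189.79
Landed cost = invoice 38530.50 + 6189.79 = 44720.29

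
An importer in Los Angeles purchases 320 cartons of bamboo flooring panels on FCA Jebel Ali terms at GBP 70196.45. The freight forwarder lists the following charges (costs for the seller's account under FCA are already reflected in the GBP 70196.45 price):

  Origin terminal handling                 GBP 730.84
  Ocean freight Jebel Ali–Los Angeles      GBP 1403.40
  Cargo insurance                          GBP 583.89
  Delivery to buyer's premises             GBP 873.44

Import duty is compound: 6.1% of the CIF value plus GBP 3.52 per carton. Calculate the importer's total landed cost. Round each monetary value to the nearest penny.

Total landed cost: GBP 79362.21

FCA: the seller delivers export-cleared goods to the carrier; the buyer bears costs from that point.
CIF value = FCA price + origin terminal + freight + insurance = 70196.45 + 730.84 + 1403.40 + 583.89 = 72914.58
Ad valorem component: 72914.58 × 6.1% = 4447.79
Specific component: 320 × 3.52 = 1126.40
Import duty = 4447.79 + 1126.40 = 5574.19
Buyer bears: origin terminal 730.84 + freight 1403.40 + insurance 583.89 + delivery 873.44 + duty 5574.19 = 9165.76
Landed cost = invoice 70196.45 + 9165.76 = 79362.21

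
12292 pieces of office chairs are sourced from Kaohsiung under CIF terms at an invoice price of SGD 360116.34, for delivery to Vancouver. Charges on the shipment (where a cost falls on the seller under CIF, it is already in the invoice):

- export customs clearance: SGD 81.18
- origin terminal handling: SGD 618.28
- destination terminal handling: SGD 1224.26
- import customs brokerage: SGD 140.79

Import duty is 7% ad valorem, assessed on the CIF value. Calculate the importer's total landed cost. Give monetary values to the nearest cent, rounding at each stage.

CIF: the seller pays costs through ocean freight and marine insurance to the destination port.
Already in the invoice (seller's account under CIF): export clearance, origin terminal — exclude.
The CIF price already equals the CIF value: 360116.34
Import duty = 360116.34 × 7% = 25208.14
Buyer bears: destination terminal 1224.26 + brokerage 140.79 + duty 25208.14 = 26573.19
Landed cost = invoice 360116.34 + 26573.19 = 386689.53

Total landed cost: SGD 386689.53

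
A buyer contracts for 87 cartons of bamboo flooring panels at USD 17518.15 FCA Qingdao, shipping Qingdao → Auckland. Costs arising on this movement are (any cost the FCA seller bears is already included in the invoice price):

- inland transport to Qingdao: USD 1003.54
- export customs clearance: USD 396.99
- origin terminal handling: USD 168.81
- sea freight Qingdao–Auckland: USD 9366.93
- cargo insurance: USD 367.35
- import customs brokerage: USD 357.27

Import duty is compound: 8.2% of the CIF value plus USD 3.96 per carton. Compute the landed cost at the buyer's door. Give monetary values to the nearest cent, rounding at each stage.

Total landed cost: USD 30371.57

FCA: the seller delivers export-cleared goods to the carrier; the buyer bears costs from that point.
Already in the invoice (seller's account under FCA): inland to port, export clearance — exclude.
CIF value = FCA price + origin terminal + freight + insurance = 17518.15 + 168.81 + 9366.93 + 367.35 = 27421.24
Ad valorem component: 27421.24 × 8.2% = 2248.54
Specific component: 87 × 3.96 = 344.52
Import duty = 2248.54 + 344.52 = 2593.06
Buyer bears: origin terminal 168.81 + freight 9366.93 + insurance 367.35 + brokerage 357.27 + duty 2593.06 = 12853.42
Landed cost = invoice 17518.15 + 12853.42 = 30371.57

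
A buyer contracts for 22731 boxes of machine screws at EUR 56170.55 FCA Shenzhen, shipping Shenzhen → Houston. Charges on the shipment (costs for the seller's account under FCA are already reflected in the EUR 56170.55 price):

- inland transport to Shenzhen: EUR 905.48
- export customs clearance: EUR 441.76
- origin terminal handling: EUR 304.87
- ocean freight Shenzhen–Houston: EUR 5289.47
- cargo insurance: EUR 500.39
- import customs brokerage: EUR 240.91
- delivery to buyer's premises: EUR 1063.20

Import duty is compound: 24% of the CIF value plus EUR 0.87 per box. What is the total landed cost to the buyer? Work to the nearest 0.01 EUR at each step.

Total landed cost: EUR 98289.03

FCA: the seller delivers export-cleared goods to the carrier; the buyer bears costs from that point.
Already in the invoice (seller's account under FCA): inland to port, export clearance — exclude.
CIF value = FCA price + origin terminal + freight + insurance = 56170.55 + 304.87 + 5289.47 + 500.39 = 62265.28
Ad valorem component: 62265.28 × 24% = 14943.67
Specific component: 22731 × 0.87 = 19775.97
Import duty = 14943.67 + 19775.97 = 34719.64
Buyer bears: origin terminal 304.87 + freight 5289.47 + insurance 500.39 + brokerage 240.91 + delivery 1063.20 + duty 34719.64 = 42118.48
Landed cost = invoice 56170.55 + 42118.48 = 98289.03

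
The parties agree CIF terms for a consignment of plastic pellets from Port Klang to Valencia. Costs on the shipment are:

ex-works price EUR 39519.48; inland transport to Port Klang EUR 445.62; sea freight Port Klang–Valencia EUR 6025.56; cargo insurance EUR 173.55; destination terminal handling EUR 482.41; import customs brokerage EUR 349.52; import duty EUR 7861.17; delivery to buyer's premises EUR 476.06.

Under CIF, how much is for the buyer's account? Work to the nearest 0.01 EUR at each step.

Buyer's account: EUR 9169.16

CIF: the seller pays costs through ocean freight and marine insurance to the destination port.
Seller's account: goods 39519.48 + inland to port 445.62 + freight 6025.56 + insurance 173.55 = 46164.21
Buyer's account: destination terminal 482.41 + brokerage 349.52 + duty 7861.17 + delivery 476.06 = 9169.16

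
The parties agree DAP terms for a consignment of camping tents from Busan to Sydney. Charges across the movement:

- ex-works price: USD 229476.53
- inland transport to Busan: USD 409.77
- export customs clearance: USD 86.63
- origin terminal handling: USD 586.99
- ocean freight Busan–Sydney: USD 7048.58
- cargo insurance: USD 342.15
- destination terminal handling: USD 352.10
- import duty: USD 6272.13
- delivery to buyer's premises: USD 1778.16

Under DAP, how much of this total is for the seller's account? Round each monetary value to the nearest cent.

DAP: the seller bears all costs to the named destination except import duty and clearance.
Seller's account: goods 229476.53 + inland to port 409.77 + export clearance 86.63 + origin terminal 586.99 + freight 7048.58 + insurance 342.15 + destination terminal 352.10 + delivery 1778.16 = 240080.91
Buyer's account: duty 6272.13 = 6272.13

Seller's account: USD 240080.91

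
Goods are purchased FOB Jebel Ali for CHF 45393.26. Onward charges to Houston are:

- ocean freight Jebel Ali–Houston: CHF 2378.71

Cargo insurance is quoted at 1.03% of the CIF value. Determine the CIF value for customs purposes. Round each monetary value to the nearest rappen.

CIF value: CHF 48269.14

Let C be the CIF value. C = FOB price + freight + 1.03% × C
C − 1.03% × C = 45393.26 + 2378.71
0.9897 × C = 47771.97
C = 47771.97 / 0.9897 = 48269.14
Insurance premium = 1.03% × 48269.14 = 497.17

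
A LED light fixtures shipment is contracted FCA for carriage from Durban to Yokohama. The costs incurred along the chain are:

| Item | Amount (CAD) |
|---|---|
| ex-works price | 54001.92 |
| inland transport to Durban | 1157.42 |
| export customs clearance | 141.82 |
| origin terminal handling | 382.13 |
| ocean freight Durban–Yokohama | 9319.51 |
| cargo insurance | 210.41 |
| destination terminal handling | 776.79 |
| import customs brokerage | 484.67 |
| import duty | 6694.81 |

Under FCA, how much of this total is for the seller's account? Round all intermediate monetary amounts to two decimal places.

FCA: the seller delivers export-cleared goods to the carrier; the buyer bears costs from that point.
Seller's account: goods 54001.92 + inland to port 1157.42 + export clearance 141.82 = 55301.16
Buyer's account: origin terminal 382.13 + freight 9319.51 + insurance 210.41 + destination terminal 776.79 + brokerage 484.67 + duty 6694.81 = 17868.32

Seller's account: CAD 55301.16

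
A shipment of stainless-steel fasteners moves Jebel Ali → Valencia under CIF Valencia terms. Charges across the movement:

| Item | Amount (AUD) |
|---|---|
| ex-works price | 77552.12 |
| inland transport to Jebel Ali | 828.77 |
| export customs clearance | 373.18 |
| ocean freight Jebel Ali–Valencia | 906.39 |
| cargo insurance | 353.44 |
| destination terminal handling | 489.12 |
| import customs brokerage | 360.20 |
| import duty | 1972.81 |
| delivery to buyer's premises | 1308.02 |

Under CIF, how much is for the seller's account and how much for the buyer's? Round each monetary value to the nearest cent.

Seller: AUD 80013.90; buyer: AUD 4130.15

CIF: the seller pays costs through ocean freight and marine insurance to the destination port.
Seller's account: goods 77552.12 + inland to port 828.77 + export clearance 373.18 + freight 906.39 + insurance 353.44 = 80013.90
Buyer's account: destination terminal 489.12 + brokerage 360.20 + duty 1972.81 + delivery 1308.02 = 4130.15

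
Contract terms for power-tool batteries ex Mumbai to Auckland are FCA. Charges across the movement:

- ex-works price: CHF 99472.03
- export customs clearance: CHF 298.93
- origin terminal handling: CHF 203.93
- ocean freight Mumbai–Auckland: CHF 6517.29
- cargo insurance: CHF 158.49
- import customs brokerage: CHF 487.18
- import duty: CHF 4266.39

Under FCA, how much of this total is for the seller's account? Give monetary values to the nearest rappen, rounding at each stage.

Seller's account: CHF 99770.96

FCA: the seller delivers export-cleared goods to the carrier; the buyer bears costs from that point.
Seller's account: goods 99472.03 + export clearance 298.93 = 99770.96
Buyer's account: origin terminal 203.93 + freight 6517.29 + insurance 158.49 + brokerage 487.18 + duty 4266.39 = 11633.28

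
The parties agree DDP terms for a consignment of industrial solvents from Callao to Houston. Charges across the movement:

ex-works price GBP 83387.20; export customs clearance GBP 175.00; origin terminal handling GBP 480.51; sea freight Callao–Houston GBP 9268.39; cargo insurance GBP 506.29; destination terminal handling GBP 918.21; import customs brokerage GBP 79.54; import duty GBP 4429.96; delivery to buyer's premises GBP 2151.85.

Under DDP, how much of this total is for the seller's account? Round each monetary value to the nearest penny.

DDP: the seller bears all costs including import duty.
Seller's account: goods 83387.20 + export clearance 175.00 + origin terminal 480.51 + freight 9268.39 + insurance 506.29 + destination terminal 918.21 + brokerage 79.54 + duty 4429.96 + delivery 2151.85 = 101396.95
Buyer's account: 0.00

Seller's account: GBP 101396.95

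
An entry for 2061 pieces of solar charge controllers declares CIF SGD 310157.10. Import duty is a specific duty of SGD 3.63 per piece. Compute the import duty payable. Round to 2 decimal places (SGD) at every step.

Import duty = 2061 × 3.63 = 7481.43

Import duty: SGD 7481.43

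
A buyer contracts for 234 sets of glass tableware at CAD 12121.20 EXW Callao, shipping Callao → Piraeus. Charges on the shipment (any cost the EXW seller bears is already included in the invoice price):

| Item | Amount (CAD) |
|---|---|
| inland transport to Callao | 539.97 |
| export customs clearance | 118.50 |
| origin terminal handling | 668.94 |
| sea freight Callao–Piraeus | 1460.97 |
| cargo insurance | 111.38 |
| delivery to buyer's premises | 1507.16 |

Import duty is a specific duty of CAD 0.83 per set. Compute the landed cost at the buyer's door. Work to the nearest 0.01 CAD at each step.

Total landed cost: CAD 16722.34

EXW: the seller makes goods available at their premises; the buyer bears all onward costs.
CIF value = EXW price + inland to port + export clearance + origin terminal + freight + insurance = 12121.20 + 539.97 + 118.50 + 668.94 + 1460.97 + 111.38 = 15020.96
Import duty = 234 × 0.83 = 194.22
Buyer bears: inland to port 539.97 + export clearance 118.50 + origin terminal 668.94 + freight 1460.97 + insurance 111.38 + delivery 1507.16 + duty 194.22 = 4601.14
Landed cost = invoice 12121.20 + 4601.14 = 16722.34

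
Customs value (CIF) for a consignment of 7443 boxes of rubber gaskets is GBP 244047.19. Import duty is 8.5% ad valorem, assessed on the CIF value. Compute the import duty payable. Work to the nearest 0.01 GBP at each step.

Import duty = 244047.19 × 8.5% = 20744.01

Import duty: GBP 20744.01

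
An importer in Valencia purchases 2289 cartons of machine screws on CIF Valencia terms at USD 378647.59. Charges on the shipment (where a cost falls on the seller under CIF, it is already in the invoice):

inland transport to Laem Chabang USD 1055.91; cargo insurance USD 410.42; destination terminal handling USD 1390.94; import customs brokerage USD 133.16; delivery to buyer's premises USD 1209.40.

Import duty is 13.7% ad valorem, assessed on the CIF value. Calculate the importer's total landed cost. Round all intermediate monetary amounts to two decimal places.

CIF: the seller pays costs through ocean freight and marine insurance to the destination port.
Already in the invoice (seller's account under CIF): inland to port, insurance — exclude.
The CIF price already equals the CIF value: 378647.59
Import duty = 378647.59 × 13.7% = 51874.72
Buyer bears: destination terminal 1390.94 + brokerage 133.16 + delivery 1209.40 + duty 51874.72 = 54608.22
Landed cost = invoice 378647.59 + 54608.22 = 433255.81

Total landed cost: USD 433255.81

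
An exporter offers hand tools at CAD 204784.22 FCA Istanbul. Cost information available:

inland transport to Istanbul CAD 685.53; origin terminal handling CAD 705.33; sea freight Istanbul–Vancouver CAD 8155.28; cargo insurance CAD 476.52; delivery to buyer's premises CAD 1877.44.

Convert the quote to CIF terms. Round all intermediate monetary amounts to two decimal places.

CIF price: CAD 214121.35

Not relevant to the conversion: inland to port — on the seller under both FCA and CIF; already in the FCA price and stays in the CIF price. delivery — on the buyer under both terms; not part of either seller's price.
From FCA to CIF, the seller additionally bears: origin terminal, freight, insurance.
CIF price = 204784.22 + 705.33 + 8155.28 + 476.52 = 214121.35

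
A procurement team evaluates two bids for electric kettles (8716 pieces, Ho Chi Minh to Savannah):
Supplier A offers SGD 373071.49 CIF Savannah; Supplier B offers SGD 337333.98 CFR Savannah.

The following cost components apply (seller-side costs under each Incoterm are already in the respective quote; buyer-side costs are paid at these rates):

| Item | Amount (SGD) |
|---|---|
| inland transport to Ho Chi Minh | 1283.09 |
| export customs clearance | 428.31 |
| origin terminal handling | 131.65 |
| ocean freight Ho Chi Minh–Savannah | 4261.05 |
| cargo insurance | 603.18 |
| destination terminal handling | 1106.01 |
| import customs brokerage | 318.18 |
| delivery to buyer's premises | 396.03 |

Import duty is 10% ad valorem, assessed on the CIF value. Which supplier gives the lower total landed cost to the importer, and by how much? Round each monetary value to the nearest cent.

Supplier A (CIF):
The CIF price already equals the CIF value: 373071.49
Import duty = 373071.49 × 10% = 37307.15
Buyer bears (A): 1106.01 + 318.18 + 396.03 = 1820.22
Landed cost (A) = invoice 373071.49 + 1820.22 + duty 37307.15 = 412198.86
Supplier B (CFR):
CIF value = CFR price + insurance = 337333.98 + 603.18 = 337937.16
Import duty = 337937.16 × 10% = 33793.72
Buyer bears (B): 603.18 + 1106.01 + 318.18 + 396.03 = 2423.40
Landed cost (B) = invoice 337333.98 + 2423.40 + duty 33793.72 = 373551.10
Difference = |412198.86 − 373551.10| = 38647.76

Supplier B is cheaper by SGD 38647.76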